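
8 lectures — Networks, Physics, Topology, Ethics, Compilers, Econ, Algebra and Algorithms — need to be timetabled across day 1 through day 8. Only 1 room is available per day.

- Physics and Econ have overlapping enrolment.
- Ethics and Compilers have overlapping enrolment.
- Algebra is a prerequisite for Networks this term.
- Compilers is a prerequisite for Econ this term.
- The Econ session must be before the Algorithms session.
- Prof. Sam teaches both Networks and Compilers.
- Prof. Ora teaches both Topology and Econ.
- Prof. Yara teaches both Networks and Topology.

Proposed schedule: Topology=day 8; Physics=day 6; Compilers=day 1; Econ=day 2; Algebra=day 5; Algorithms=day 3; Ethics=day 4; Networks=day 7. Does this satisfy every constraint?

Only 1 room is available per day — holds.
Compilers is a prerequisite for Econ this term — holds.
Prof. Ora teaches both Topology and Econ — holds.
Prof. Sam teaches both Networks and Compilers — holds.
Ethics and Compilers have overlapping enrolment — holds.
Prof. Yara teaches both Networks and Topology — holds.
Algebra is a prerequisite for Networks this term — holds.
Physics and Econ have overlapping enrolment — holds.
The Econ session must be before the Algorithms session — holds.

Valid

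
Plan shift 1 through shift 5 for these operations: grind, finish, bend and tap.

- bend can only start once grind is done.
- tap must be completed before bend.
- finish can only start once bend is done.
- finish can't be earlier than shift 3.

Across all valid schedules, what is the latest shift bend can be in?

shift 4

Precedence pushes bend to at least shift 2; downstream work caps bend at shift 4.
bend at shift 4 is achievable: grind in shift 1; tap in shift 1; bend in shift 4; finish in shift 5.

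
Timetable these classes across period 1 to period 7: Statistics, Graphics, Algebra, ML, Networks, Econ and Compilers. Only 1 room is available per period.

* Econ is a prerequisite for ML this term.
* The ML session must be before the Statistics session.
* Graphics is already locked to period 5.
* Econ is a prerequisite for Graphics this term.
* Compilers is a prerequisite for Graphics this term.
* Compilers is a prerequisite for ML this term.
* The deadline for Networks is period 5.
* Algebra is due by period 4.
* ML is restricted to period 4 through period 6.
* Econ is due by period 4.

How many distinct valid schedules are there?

24

Splitting on Algebra: it can be period 1 (6), period 2 (6), period 3 (6), period 4 (6). Listing each branch's schedules as (Statistics, Graphics, ML, Networks, Econ, Compilers) by period number:
Algebra=period 1: (7,5,6,2,3,4) (7,5,6,2,4,3) (7,5,6,3,2,4) (7,5,6,3,4,2) (7,5,6,4,2,3) (7,5,6,4,3,2) — 6.
Algebra=period 2: (7,5,6,1,3,4) (7,5,6,1,4,3) (7,5,6,3,1,4) (7,5,6,3,4,1) (7,5,6,4,1,3) (7,5,6,4,3,1) — 6.
Algebra=period 3: (7,5,6,1,2,4) (7,5,6,1,4,2) (7,5,6,2,1,4) (7,5,6,2,4,1) (7,5,6,4,1,2) (7,5,6,4,2,1) — 6.
Algebra=period 4: (7,5,6,1,2,3) (7,5,6,1,3,2) (7,5,6,2,1,3) (7,5,6,2,3,1) (7,5,6,3,1,2) (7,5,6,3,2,1) — 6.
Summing: 6 + 6 + 6 + 6 = 24.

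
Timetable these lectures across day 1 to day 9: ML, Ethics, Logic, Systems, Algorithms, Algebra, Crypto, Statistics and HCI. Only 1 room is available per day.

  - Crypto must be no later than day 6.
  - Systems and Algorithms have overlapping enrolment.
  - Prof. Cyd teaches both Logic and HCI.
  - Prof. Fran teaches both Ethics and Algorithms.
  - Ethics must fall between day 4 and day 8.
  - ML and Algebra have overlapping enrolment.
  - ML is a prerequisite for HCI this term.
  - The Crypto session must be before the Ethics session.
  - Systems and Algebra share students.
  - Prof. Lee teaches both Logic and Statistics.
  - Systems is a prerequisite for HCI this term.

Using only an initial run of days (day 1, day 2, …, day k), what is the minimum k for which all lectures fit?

The precedence chain requires at least 2 distinct days.
With at most 1 per day and 9 lectures, at least 9 days are needed.
Ethics can't be placed before day 4, so the schedule must run through at least day 4.
9 works (last occupied day: day 9): for example Crypto -> day 1, Algebra -> day 8, Systems -> day 3, Algorithms -> day 7, ML -> day 2, Logic -> day 6, Ethics -> day 4, HCI -> day 5, Statistics -> day 9.

9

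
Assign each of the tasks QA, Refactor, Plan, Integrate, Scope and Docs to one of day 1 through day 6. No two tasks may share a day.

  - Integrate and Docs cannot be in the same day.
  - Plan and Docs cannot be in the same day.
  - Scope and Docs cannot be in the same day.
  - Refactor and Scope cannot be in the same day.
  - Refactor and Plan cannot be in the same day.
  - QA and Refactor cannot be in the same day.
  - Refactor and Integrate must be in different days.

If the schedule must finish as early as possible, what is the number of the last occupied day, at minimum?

With at most 1 per day and 6 tasks, at least 6 days are needed.
6 works (last occupied day: day 6): for example QA in day 1; Refactor in day 2; Scope in day 5; Plan in day 3; Integrate in day 4; Docs in day 6.

6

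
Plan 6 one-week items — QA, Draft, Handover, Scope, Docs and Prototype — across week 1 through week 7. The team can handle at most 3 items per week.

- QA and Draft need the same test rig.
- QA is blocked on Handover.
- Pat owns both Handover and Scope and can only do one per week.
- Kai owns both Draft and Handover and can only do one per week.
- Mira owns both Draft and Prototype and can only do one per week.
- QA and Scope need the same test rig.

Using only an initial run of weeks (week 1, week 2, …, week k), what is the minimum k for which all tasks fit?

The precedence chain requires at least 2 distinct weeks.
With at most 3 per week and 6 tasks, at least 2 weeks are needed.
Could 2 weeks be enough, i.e. nothing placed later than week 2? No: QA must come after Handover (at week 1 or later) → {week 2}; Handover must come before QA (at week 2 or earlier) → {week 1}; Scope can't share with Handover (week 1) → {week 2}; Scope can't share with QA (week 2) → nothing is left.
So 2 weeks is not enough.
3 works (last occupied week: week 3): for example Handover=week 1, Prototype=week 1, QA=week 2, Scope=week 3, Draft=week 3, Docs=week 1.

3 weeks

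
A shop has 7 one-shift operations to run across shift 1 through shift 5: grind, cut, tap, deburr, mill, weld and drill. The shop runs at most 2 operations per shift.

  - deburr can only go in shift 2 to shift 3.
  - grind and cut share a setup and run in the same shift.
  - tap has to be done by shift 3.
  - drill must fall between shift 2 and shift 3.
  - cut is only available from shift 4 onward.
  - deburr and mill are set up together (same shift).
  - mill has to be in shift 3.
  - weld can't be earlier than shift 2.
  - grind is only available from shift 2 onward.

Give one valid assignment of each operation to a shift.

deburr in shift 3; grind in shift 4; cut in shift 4; tap in shift 1; weld in shift 2; drill in shift 2; mill in shift 3

Checking: grind = cut = shift 4; deburr = mill = shift 3; deburr=shift 3 in [shift 2,shift 3]; tap=shift 1 in [shift 1,shift 3]; drill=shift 2 in [shift 2,shift 3]; mill=shift 3 in [shift 3,shift 3]; weld=shift 2 in [shift 2,shift 5]; grind=shift 4 in [shift 2,shift 5]; cut=shift 4 in [shift 4,shift 5]; max 2 per shift (cap 2).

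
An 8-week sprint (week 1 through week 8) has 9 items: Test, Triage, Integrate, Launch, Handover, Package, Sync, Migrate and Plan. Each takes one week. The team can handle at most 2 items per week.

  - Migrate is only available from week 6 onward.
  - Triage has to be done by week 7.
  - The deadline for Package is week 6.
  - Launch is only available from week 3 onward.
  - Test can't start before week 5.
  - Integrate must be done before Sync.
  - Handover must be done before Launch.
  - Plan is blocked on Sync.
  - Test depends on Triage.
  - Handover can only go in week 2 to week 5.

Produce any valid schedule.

Triage=week 1; Migrate=week 6; Plan=week 4; Handover=week 2; Sync=week 3; Package=week 1; Launch=week 3; Integrate=week 2; Test=week 5

Checking: Sync(week 3) before Plan(week 4); Integrate(week 2) before Sync(week 3); Handover(week 2) before Launch(week 3); Triage(week 1) before Test(week 5); Package=week 1 in [week 1,week 6]; Migrate=week 6 in [week 6,week 8]; Handover=week 2 in [week 2,week 5]; Test=week 5 in [week 5,week 8]; Triage=week 1 in [week 1,week 7]; Launch=week 3 in [week 3,week 8]; max 2 per week (cap 2).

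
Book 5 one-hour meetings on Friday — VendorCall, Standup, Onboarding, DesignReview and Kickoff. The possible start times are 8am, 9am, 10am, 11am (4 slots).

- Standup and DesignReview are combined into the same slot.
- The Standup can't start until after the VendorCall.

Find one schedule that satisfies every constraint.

Onboarding -> 8am; Kickoff -> 8am; Standup -> 9am; VendorCall -> 8am; DesignReview -> 9am

Checking: VendorCall(8am) before Standup(9am); Standup = DesignReview = 9am.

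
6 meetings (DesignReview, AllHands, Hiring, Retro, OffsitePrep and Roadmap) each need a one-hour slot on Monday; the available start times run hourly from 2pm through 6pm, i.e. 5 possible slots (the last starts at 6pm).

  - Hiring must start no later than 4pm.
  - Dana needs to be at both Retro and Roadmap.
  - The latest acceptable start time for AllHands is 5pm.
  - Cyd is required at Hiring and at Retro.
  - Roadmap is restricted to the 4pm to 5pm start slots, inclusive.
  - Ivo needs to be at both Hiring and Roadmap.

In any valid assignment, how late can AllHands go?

5pm

AllHands's own window allows nothing later than 5pm.
AllHands at 5pm is achievable: Roadmap=4pm; OffsitePrep=2pm; Hiring=2pm; Retro=3pm; DesignReview=2pm; AllHands=5pm.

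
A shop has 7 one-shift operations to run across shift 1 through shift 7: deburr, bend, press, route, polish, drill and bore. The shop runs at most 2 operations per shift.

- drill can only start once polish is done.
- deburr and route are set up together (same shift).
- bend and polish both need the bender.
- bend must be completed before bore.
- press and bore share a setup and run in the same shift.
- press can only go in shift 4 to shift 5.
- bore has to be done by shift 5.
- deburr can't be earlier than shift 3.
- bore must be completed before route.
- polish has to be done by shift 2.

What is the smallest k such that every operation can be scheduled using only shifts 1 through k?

The precedence chain requires at least 3 distinct shifts.
With at most 2 per shift and 7 operations, at least 4 shifts are needed.
Propagating the time windows through the other constraints, deburr can't land before shift 5, so the schedule must run through at least shift 5.
5 works (last occupied shift: shift 5): for example route=shift 5; bend=shift 2; polish=shift 1; bore=shift 4; press=shift 4; deburr=shift 5; drill=shift 2.

5 shifts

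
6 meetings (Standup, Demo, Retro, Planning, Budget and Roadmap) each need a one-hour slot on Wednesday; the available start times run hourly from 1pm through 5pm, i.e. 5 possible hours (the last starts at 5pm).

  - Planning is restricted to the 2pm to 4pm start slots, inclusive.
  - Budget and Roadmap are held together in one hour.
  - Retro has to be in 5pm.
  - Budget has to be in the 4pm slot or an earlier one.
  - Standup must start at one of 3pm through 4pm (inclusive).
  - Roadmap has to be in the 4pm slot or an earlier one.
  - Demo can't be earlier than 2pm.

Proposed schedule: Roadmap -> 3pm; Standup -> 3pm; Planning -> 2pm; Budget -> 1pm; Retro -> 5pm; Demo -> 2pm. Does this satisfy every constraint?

Demo can't be earlier than 2pm — holds.
Budget and Roadmap are held together in one hour — violated.
Roadmap has to be in the 4pm slot or an earlier one — holds.
Retro has to be in 5pm — holds.
Standup must start at one of 3pm through 4pm (inclusive) — holds.
Planning is restricted to the 2pm to 4pm start slots, inclusive — holds.
Budget has to be in the 4pm slot or an earlier one — holds.

Invalid. Budget and Roadmap are held together in one hour.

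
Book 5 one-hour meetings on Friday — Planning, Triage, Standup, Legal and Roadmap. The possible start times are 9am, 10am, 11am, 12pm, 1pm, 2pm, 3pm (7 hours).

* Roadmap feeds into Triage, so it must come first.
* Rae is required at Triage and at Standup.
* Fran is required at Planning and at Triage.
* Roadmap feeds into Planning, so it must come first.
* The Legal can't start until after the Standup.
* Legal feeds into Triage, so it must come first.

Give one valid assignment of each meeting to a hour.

Planning -> 10am; Roadmap -> 9am; Legal -> 10am; Triage -> 11am; Standup -> 9am

Checking: Legal(10am) before Triage(11am); Roadmap(9am) before Planning(10am); Standup(9am) before Legal(10am); Roadmap(9am) before Triage(11am); Planning(10am) != Triage(11am); Triage(11am) != Standup(9am).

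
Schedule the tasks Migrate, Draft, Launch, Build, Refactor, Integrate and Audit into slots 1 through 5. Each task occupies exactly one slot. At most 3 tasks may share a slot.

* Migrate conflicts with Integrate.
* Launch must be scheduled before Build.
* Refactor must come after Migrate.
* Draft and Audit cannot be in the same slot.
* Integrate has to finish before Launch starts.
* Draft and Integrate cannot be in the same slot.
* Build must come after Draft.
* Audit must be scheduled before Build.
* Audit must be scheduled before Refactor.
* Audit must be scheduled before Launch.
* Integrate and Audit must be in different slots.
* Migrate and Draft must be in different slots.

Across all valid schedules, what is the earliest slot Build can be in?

4

Precedence pushes Build to at least 3.
Build at 4 is achievable: Build in 4, Draft in 3, Audit in 1, Launch in 3, Integrate in 2, Refactor in 2, Migrate in 1.
Nothing earlier works — the conflict and capacity constraints rule out every slot before 4.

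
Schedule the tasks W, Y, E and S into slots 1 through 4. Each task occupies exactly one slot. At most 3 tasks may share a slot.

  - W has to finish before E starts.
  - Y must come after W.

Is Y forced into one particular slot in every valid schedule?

No

Y can be 2 (e.g. Y=2; W=1; S=1; E=2) or 3 (e.g. W=1; S=1; Y=3; E=2).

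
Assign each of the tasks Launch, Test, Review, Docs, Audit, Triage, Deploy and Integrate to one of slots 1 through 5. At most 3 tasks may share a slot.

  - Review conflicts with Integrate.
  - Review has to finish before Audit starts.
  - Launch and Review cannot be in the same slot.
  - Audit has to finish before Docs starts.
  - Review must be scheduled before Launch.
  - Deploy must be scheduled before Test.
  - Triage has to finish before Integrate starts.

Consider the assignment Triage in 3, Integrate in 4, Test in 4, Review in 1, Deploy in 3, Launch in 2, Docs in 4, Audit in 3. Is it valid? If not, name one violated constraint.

Launch and Review cannot be in the same slot — holds.
Review has to finish before Audit starts — holds.
Deploy must be scheduled before Test — holds.
Audit has to finish before Docs starts — holds.
Triage has to finish before Integrate starts — holds.
At most 3 tasks may share a slot — holds.
Review conflicts with Integrate — holds.
Review must be scheduled before Launch — holds.

Yes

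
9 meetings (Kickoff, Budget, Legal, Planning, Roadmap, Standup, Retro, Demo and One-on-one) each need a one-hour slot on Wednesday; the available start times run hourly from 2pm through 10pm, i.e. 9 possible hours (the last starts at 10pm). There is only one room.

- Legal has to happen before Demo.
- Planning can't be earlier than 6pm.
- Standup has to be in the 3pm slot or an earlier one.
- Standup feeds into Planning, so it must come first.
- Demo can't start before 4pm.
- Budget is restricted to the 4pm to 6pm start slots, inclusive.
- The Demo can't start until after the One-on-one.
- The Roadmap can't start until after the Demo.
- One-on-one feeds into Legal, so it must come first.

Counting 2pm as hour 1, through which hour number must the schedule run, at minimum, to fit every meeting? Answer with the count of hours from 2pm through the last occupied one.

9

The precedence chain requires at least 4 distinct hours.
With at most 1 per hour and 9 meetings, at least 9 hours are needed.
Planning can't be placed before 6pm — that is hour 5 counting from 2pm — so the schedule must run through at least 5 hours.
9 works (last occupied hour: 10pm): for example Demo -> 7pm, Standup -> 2pm, Legal -> 5pm, Budget -> 4pm, One-on-one -> 3pm, Planning -> 6pm, Kickoff -> 9pm, Retro -> 10pm, Roadmap -> 8pm.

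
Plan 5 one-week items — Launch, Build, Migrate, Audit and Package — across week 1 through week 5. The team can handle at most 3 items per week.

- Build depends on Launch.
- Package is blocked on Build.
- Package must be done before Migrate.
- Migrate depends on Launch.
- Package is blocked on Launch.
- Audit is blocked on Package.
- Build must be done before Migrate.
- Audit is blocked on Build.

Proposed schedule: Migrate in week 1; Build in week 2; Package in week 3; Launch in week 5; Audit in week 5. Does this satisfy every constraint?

No — it violates: Migrate depends on Launch

Package is blocked on Launch — violated.
Build must be done before Migrate — violated.
Audit is blocked on Package — holds.
Audit is blocked on Build — holds.
Package is blocked on Build — holds.
Migrate depends on Launch — violated.
Package must be done before Migrate — violated.
Build depends on Launch — violated.
The team can handle at most 3 items per week — holds.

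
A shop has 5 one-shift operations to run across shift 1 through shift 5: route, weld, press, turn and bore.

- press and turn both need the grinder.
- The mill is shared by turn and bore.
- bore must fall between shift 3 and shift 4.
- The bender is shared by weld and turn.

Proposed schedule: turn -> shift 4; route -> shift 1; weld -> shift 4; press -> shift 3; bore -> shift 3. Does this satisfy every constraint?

bore must fall between shift 3 and shift 4 — holds.
press and turn both need the grinder — holds.
The mill is shared by turn and bore — holds.
The bender is shared by weld and turn — violated.

Invalid. The bender is shared by weld and turn.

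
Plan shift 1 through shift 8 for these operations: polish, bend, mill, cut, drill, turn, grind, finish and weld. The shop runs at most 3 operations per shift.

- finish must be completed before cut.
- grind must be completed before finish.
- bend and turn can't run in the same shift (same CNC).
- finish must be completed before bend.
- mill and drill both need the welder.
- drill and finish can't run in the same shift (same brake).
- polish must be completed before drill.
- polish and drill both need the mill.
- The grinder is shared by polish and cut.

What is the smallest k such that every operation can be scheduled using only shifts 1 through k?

The precedence chain requires at least 3 distinct shifts.
With at most 3 per shift and 9 operations, at least 3 shifts are needed.
3 works (last occupied shift: shift 3): for example grind in shift 1, polish in shift 1, turn in shift 2, bend in shift 3, cut in shift 3, weld in shift 2, mill in shift 1, finish in shift 2, drill in shift 3.

3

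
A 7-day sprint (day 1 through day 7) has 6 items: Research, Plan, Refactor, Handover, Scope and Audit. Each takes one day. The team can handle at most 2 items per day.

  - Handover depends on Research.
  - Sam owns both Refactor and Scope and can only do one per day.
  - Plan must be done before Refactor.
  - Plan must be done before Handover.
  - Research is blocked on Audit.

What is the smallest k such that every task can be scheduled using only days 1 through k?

The precedence chain requires at least 3 distinct days.
With at most 2 per day and 6 tasks, at least 3 days are needed.
3 works (last occupied day: day 3): for example Research -> day 2; Handover -> day 3; Plan -> day 1; Audit -> day 1; Scope -> day 3; Refactor -> day 2.

3 days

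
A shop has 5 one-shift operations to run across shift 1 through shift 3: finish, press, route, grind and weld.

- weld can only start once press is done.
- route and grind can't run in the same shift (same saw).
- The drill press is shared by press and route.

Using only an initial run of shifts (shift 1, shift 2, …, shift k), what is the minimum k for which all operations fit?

The precedence chain requires at least 2 distinct shifts.
2 works (last occupied shift: shift 2): for example finish in shift 1, weld in shift 2, grind in shift 1, press in shift 1, route in shift 2.

2 shifts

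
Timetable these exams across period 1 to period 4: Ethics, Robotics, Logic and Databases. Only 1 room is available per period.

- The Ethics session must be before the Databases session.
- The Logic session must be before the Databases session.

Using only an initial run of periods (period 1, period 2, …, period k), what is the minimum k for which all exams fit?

4

The precedence chain requires at least 2 distinct periods.
With at most 1 per period and 4 exams, at least 4 periods are needed.
4 works (last occupied period: period 4): for example Robotics=period 4, Logic=period 2, Databases=period 3, Ethics=period 1.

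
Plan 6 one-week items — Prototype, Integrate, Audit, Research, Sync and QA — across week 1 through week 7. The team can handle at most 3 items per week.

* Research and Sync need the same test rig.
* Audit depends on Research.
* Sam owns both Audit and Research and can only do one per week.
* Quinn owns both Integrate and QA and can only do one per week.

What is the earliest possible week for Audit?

week 2

Precedence pushes Audit to at least week 2.
Audit at week 2 is achievable: Integrate=week 1; QA=week 2; Research=week 1; Prototype=week 1; Sync=week 2; Audit=week 2.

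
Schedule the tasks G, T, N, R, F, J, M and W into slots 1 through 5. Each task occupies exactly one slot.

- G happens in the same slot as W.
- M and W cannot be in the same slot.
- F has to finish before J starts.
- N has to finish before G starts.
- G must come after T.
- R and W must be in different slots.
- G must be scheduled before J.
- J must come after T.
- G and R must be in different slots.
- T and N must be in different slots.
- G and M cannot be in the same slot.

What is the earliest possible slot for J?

Precedence pushes J to at least 3.
J at 4 is achievable: R=1; T=1; W=3; N=2; J=4; F=1; M=1; G=3.
Nothing earlier works — the conflict constraints rule out every slot before 4.

4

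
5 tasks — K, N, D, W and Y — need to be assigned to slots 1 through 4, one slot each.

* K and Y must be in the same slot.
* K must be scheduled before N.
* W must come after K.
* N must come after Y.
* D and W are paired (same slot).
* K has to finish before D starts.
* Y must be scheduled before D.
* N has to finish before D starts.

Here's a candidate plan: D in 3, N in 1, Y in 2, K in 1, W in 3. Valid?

D and W are paired (same slot) — holds.
N has to finish before D starts — holds.
Y must be scheduled before D — holds.
W must come after K — holds.
K must be scheduled before N — violated.
N must come after Y — violated.
K and Y must be in the same slot — violated.
K has to finish before D starts — holds.

No. N must come after Y is not satisfied.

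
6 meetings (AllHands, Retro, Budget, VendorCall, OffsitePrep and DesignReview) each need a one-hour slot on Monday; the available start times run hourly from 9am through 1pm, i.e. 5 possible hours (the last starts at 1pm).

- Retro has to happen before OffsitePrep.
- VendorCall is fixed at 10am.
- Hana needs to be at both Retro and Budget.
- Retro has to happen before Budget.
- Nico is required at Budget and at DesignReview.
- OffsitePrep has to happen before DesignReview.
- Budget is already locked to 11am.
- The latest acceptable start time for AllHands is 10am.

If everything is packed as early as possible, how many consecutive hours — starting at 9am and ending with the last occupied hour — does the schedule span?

4

The precedence chain requires at least 3 distinct hours.
Could 3 hours be enough, i.e. nothing placed later than 11am? No: Budget's window within 3 hours is {11am}; OffsitePrep must come after Retro (at 9am or later) → {10am, 11am}; DesignReview must come after OffsitePrep (at 10am or later) → {11am}; DesignReview can't share with Budget (11am) → nothing is left.
So 3 hours is not enough.
4 works (last occupied hour: 12pm): for example Retro=9am; Budget=11am; DesignReview=12pm; OffsitePrep=10am; AllHands=9am; VendorCall=10am.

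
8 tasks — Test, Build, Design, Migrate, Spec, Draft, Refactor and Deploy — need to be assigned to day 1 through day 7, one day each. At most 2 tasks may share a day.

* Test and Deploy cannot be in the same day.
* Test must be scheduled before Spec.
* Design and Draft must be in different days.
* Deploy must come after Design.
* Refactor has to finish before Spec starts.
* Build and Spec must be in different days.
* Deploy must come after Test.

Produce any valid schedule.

Draft -> day 4; Migrate -> day 4; Spec -> day 2; Deploy -> day 3; Test -> day 1; Design -> day 2; Refactor -> day 1; Build -> day 3

Checking: Refactor(day 1) before Spec(day 2); Design(day 2) before Deploy(day 3); Test(day 1) before Spec(day 2); Test(day 1) before Deploy(day 3); Design(day 2) != Draft(day 4); Test(day 1) != Deploy(day 3); Build(day 3) != Spec(day 2); max 2 per day (cap 2).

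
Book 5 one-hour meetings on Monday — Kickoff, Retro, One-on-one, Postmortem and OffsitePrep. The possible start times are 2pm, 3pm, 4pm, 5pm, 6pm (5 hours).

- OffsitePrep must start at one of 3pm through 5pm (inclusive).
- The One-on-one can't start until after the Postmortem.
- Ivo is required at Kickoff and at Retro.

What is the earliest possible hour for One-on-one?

Precedence pushes One-on-one to at least 3pm.
One-on-one at 3pm is achievable: One-on-one=3pm; Kickoff=2pm; Postmortem=2pm; Retro=3pm; OffsitePrep=3pm.

3pm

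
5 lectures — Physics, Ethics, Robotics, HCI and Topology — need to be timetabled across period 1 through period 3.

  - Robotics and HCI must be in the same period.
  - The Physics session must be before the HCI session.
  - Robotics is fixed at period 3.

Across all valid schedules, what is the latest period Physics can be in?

Downstream work caps Physics at period 2.
Physics at period 2 is achievable: HCI -> period 3; Ethics -> period 1; Robotics -> period 3; Physics -> period 2; Topology -> period 1.

period 2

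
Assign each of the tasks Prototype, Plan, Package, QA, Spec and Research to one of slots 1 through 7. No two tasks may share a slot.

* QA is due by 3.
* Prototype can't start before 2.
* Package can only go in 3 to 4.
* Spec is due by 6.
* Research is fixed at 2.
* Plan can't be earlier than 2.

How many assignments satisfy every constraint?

Splitting on Prototype: it can be 3 (4), 4 (4), 5 (11), 6 (11), 7 (16). Listing each branch's schedules as (Plan, Package, QA, Spec, Research):
Prototype=3: (5,4,1,6,2) (6,4,1,5,2) (7,4,1,5,2) (7,4,1,6,2) — 4.
Prototype=4: (5,3,1,6,2) (6,3,1,5,2) (7,3,1,5,2) (7,3,1,6,2) — 4.
Prototype=5: (3,4,1,6,2) (4,3,1,6,2) (6,3,1,4,2) (6,4,1,3,2) (6,4,3,1,2) (7,3,1,4,2) (7,3,1,6,2) (7,4,1,3,2) (7,4,1,6,2) (7,4,3,1,2) (7,4,3,6,2) — 11.
Prototype=6: (3,4,1,5,2) (4,3,1,5,2) (5,3,1,4,2) (5,4,1,3,2) (5,4,3,1,2) (7,3,1,4,2) (7,3,1,5,2) (7,4,1,3,2) (7,4,1,5,2) (7,4,3,1,2) (7,4,3,5,2) — 11.
Prototype=7: (3,4,1,5,2) (3,4,1,6,2) (4,3,1,5,2) (4,3,1,6,2) (5,3,1,4,2) (5,3,1,6,2) (5,4,1,3,2) (5,4,1,6,2) (5,4,3,1,2) (5,4,3,6,2) (6,3,1,4,2) (6,3,1,5,2) (6,4,1,3,2) (6,4,1,5,2) (6,4,3,1,2) (6,4,3,5,2) — 16.
Summing: 4 + 4 + 11 + 11 + 16 = 46.

46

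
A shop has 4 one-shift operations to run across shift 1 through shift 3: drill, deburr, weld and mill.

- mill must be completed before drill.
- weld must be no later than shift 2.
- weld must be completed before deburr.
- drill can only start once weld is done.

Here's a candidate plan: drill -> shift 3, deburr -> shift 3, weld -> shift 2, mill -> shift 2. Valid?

Valid

weld must be no later than shift 2 — holds.
drill can only start once weld is done — holds.
weld must be completed before deburr — holds.
mill must be completed before drill — holds.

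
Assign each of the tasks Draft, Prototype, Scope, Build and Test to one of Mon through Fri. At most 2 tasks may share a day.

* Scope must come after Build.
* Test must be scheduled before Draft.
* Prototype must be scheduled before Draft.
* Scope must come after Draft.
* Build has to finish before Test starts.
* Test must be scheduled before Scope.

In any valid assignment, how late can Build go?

Downstream work caps Build at Tue.
Build at Tue is achievable: Prototype=Mon, Test=Wed, Build=Tue, Draft=Thu, Scope=Fri.

Tue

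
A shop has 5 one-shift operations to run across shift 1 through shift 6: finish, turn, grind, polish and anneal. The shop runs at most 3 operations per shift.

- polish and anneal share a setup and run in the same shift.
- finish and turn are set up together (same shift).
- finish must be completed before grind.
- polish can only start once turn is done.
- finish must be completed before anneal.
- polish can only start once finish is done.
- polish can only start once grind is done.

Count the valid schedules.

20

Splitting on finish: it can be shift 1 (10), shift 2 (6), shift 3 (3), shift 4 (1). Listing each branch's schedules as (turn, grind, polish, anneal) by shift number:
finish=shift 1: (1,2,3,3) (1,2,4,4) (1,2,5,5) (1,2,6,6) (1,3,4,4) (1,3,5,5) (1,3,6,6) (1,4,5,5) (1,4,6,6) (1,5,6,6) — 10.
finish=shift 2: (2,3,4,4) (2,3,5,5) (2,3,6,6) (2,4,5,5) (2,4,6,6) (2,5,6,6) — 6.
finish=shift 3: (3,4,5,5) (3,4,6,6) (3,5,6,6) — 3.
finish=shift 4: (4,5,6,6) — 1.
Summing: 10 + 6 + 3 + 1 = 20.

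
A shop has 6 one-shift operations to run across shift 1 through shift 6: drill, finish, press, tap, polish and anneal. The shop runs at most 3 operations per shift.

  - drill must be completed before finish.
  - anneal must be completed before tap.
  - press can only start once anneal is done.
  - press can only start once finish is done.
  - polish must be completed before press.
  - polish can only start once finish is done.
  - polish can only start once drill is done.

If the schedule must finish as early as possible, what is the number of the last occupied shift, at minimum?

shift 4

The precedence chain requires at least 4 distinct shifts.
With at most 3 per shift and 6 operations, at least 2 shifts are needed.
4 works (last occupied shift: shift 4): for example drill -> shift 1, press -> shift 4, tap -> shift 2, polish -> shift 3, anneal -> shift 1, finish -> shift 2.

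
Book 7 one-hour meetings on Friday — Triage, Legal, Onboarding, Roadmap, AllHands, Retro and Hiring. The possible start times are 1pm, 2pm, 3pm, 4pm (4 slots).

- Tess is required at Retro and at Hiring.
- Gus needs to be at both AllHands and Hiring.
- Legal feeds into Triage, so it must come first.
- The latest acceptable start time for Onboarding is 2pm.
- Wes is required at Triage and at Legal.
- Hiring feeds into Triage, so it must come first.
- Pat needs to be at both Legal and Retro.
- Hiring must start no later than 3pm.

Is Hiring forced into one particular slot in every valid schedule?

No

Hiring can be 1pm (e.g. Retro=2pm, Roadmap=1pm, Hiring=1pm, Triage=2pm, Legal=1pm, AllHands=2pm, Onboarding=1pm) or 2pm (e.g. Retro -> 3pm, Onboarding -> 1pm, Legal -> 1pm, Triage -> 3pm, AllHands -> 1pm, Roadmap -> 1pm, Hiring -> 2pm).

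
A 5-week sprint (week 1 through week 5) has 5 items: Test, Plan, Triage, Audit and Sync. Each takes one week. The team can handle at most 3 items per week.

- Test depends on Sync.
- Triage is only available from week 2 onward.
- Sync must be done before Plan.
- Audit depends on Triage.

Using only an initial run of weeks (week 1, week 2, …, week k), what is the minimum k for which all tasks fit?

The precedence chain requires at least 2 distinct weeks.
With at most 3 per week and 5 tasks, at least 2 weeks are needed.
Propagating the time windows through the other constraints, Audit can't land before week 3, so the schedule must run through at least week 3.
3 works (last occupied week: week 3): for example Audit -> week 3, Triage -> week 2, Sync -> week 1, Test -> week 2, Plan -> week 2.

3 weeks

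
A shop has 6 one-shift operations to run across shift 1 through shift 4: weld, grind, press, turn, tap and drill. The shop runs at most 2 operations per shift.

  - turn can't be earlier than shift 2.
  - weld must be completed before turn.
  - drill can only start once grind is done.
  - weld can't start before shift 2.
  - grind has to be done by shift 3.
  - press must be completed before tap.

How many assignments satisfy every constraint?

57

Splitting on weld: it can be shift 2 (38), shift 3 (19). Listing each branch's schedules as (grind, press, turn, tap, drill) by shift number:
weld=shift 2: (1,1,3,2,3) (1,1,3,2,4) (1,1,3,3,2) (1,1,3,3,4) (1,1,3,4,2) (1,1,3,4,3) (1,1,3,4,4) (1,1,4,2,3) (1,1,4,2,4) (1,1,4,3,2) (1,1,4,3,3) (1,1,4,3,4) (1,1,4,4,2) (1,1,4,4,3) (1,2,3,3,4) (1,2,3,4,3) (1,2,3,4,4) (1,2,4,3,3) (1,2,4,3,4) (1,2,4,4,3) (1,3,3,4,2) (1,3,3,4,4) (1,3,4,4,2) (1,3,4,4,3) (2,1,3,3,4) (2,1,3,4,3) (2,1,3,4,4) (2,1,4,3,3) (2,1,4,3,4) (2,1,4,4,3) (2,3,3,4,4) (2,3,4,4,3) (3,1,3,2,4) (3,1,3,4,4) (3,1,4,2,4) (3,1,4,3,4) (3,2,3,4,4) (3,2,4,3,4) — 38.
weld=shift 3: (1,1,4,2,2) (1,1,4,2,3) (1,1,4,2,4) (1,1,4,3,2) (1,1,4,3,4) (1,1,4,4,2) (1,1,4,4,3) (1,2,4,3,2) (1,2,4,3,4) (1,2,4,4,2) (1,2,4,4,3) (1,3,4,4,2) (2,1,4,2,3) (2,1,4,2,4) (2,1,4,3,4) (2,1,4,4,3) (2,2,4,3,4) (2,2,4,4,3) (3,1,4,2,4) — 19.
Summing: 38 + 19 = 57.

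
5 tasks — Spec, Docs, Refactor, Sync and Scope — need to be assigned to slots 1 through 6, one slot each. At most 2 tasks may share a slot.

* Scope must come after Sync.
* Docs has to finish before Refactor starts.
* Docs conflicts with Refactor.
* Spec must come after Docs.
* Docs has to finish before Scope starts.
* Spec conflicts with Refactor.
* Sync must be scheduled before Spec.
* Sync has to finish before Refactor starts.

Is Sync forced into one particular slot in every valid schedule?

Sync can be 1 (e.g. Refactor -> 3, Spec -> 2, Sync -> 1, Scope -> 2, Docs -> 1) or 2 (e.g. Refactor -> 4; Spec -> 3; Scope -> 3; Sync -> 2; Docs -> 1).

No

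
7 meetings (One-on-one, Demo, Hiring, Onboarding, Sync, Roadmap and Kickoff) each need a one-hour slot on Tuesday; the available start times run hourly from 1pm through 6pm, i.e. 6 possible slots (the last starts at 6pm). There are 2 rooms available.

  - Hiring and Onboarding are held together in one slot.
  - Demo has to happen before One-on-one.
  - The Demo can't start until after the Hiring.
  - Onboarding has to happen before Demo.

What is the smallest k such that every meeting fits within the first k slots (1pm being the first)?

4

The precedence chain requires at least 3 distinct slots.
With at most 2 per slot and 7 meetings, at least 4 slots are needed.
4 works (last occupied slot: 4pm): for example Roadmap -> 3pm; Sync -> 2pm; Kickoff -> 4pm; One-on-one -> 3pm; Hiring -> 1pm; Demo -> 2pm; Onboarding -> 1pm.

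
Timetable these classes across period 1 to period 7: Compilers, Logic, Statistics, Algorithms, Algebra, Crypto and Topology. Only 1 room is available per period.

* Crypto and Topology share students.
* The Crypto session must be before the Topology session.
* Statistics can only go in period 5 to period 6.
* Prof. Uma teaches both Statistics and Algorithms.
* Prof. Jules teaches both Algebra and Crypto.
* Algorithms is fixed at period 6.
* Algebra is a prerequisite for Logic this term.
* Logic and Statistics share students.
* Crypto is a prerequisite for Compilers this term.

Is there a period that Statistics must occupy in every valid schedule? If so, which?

period 5

Statistics's window is period 5–period 6.
Algorithms is fixed at period 6, and Statistics can't share a period with Algorithms.
So Statistics must be period 5.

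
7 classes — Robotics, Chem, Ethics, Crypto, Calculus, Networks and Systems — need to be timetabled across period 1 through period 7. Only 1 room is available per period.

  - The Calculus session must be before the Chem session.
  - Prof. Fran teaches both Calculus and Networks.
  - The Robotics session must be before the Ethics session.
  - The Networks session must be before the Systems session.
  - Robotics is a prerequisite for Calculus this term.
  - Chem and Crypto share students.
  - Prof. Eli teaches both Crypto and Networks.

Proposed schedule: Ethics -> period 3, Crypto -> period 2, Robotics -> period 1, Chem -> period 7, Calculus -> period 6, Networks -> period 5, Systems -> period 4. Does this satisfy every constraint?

No — it violates: The Networks session must be before the Systems session

Prof. Eli teaches both Crypto and Networks — holds.
Robotics is a prerequisite for Calculus this term — holds.
The Networks session must be before the Systems session — violated.
Chem and Crypto share students — holds.
Only 1 room is available per period — holds.
The Robotics session must be before the Ethics session — holds.
The Calculus session must be before the Chem session — holds.
Prof. Fran teaches both Calculus and Networks — holds.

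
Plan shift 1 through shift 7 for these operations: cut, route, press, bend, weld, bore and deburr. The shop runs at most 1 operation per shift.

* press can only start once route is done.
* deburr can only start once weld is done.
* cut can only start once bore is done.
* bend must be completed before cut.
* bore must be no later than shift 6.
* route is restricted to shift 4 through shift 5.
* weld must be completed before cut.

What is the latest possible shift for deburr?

Precedence pushes deburr to at least shift 2.
deburr at shift 7 is achievable: press=shift 6, bore=shift 1, weld=shift 2, deburr=shift 7, route=shift 4, bend=shift 3, cut=shift 5.

shift 7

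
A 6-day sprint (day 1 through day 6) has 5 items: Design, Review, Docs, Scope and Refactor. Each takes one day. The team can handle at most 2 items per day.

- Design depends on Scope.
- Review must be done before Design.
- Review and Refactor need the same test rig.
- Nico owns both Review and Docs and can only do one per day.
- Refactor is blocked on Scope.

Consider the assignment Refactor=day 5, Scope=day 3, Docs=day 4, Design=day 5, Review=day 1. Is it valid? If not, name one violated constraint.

Yes

Review and Refactor need the same test rig — holds.
Design depends on Scope — holds.
Nico owns both Review and Docs and can only do one per day — holds.
The team can handle at most 2 items per day — holds.
Refactor is blocked on Scope — holds.
Review must be done before Design — holds.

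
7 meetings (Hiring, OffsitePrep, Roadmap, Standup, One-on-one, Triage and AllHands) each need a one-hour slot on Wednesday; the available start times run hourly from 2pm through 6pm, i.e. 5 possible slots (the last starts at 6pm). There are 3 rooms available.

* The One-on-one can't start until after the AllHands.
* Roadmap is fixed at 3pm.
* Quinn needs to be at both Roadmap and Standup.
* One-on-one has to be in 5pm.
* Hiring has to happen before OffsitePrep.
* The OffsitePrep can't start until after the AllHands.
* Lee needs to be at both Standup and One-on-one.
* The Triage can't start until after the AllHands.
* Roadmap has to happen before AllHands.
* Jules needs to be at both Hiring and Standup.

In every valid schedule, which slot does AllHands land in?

4pm

Roadmap is fixed at 3pm and must come before AllHands, so AllHands is at least 4pm.
One-on-one is fixed at 5pm and must come after AllHands, so AllHands is at most 4pm.
So AllHands must be 4pm.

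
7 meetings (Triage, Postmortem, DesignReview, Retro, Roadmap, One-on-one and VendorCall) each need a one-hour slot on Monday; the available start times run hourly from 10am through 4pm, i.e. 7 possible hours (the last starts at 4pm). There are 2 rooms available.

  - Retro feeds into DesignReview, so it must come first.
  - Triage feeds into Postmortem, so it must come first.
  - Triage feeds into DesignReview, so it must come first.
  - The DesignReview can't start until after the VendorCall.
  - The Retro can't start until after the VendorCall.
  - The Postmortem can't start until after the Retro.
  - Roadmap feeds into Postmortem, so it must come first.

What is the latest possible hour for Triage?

3pm

Downstream work caps Triage at 3pm.
Triage at 3pm is achievable: One-on-one -> 11am; Retro -> 11am; Triage -> 3pm; VendorCall -> 10am; Postmortem -> 4pm; DesignReview -> 4pm; Roadmap -> 10am.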